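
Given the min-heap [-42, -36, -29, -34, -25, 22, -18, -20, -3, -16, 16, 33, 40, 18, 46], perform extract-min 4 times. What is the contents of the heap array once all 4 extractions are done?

extract-min #1 returns -42:
  remove root -42; move last element 46 to root → [46, -36, -29, -34, -25, 22, -18, -20, -3, -16, 16, 33, 40, 18]
  46 vs smaller child -36 at index 1, swap → [-36, 46, -29, -34, -25, 22, -18, -20, -3, -16, 16, 33, 40, 18]
  46 vs smaller child -34 at index 3, swap → [-36, -34, -29, 46, -25, 22, -18, -20, -3, -16, 16, 33, 40, 18]
  46 vs smaller child -20 at index 7, swap → [-36, -34, -29, -20, -25, 22, -18, 46, -3, -16, 16, 33, 40, 18]
extract-min #2 returns -36:
  remove root -36; move last element 18 to root → [18, -34, -29, -20, -25, 22, -18, 46, -3, -16, 16, 33, 40]
  18 vs smaller child -34 at index 1, swap → [-34, 18, -29, -20, -25, 22, -18, 46, -3, -16, 16, 33, 40]
  18 vs smaller child -25 at index 4, swap → [-34, -25, -29, -20, 18, 22, -18, 46, -3, -16, 16, 33, 40]
  18 vs smaller child -16 at index 9, swap → [-34, -25, -29, -20, -16, 22, -18, 46, -3, 18, 16, 33, 40]
extract-min #3 returns -34:
  remove root -34; move last element 40 to root → [40, -25, -29, -20, -16, 22, -18, 46, -3, 18, 16, 33]
  40 vs smaller child -29 at index 2, swap → [-29, -25, 40, -20, -16, 22, -18, 46, -3, 18, 16, 33]
  40 vs smaller child -18 at index 6, swap → [-29, -25, -18, -20, -16, 22, 40, 46, -3, 18, 16, 33]
extract-min #4 returns -29:
  remove root -29; move last element 33 to root → [33, -25, -18, -20, -16, 22, 40, 46, -3, 18, 16]
  33 vs smaller child -25 at index 1, swap → [-25, 33, -18, -20, -16, 22, 40, 46, -3, 18, 16]
  33 vs smaller child -20 at index 3, swap → [-25, -20, -18, 33, -16, 22, 40, 46, -3, 18, 16]
  33 vs smaller child -3 at index 8, swap → [-25, -20, -18, -3, -16, 22, 40, 46, 33, 18, 16]

[-25, -20, -18, -3, -16, 22, 40, 46, 33, 18, 16]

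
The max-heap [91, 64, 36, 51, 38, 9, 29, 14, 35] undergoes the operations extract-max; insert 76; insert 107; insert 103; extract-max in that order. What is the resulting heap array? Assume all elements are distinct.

[103, 76, 36, 51, 64, 9, 29, 14, 35, 38]

extract-max → returns 91:
  remove root 91; move last element 35 to root → [35, 64, 36, 51, 38, 9, 29, 14]
  35 vs larger child 64 at index 1, swap → [64, 35, 36, 51, 38, 9, 29, 14]
  35 vs larger child 51 at index 3, swap → [64, 51, 36, 35, 38, 9, 29, 14]
insert 76:
  append 76 at index 8 → [64, 51, 36, 35, 38, 9, 29, 14, 76]
  76 > parent 35 at index 3, swap → [64, 51, 36, 76, 38, 9, 29, 14, 35]
  76 > parent 51 at index 1, swap → [64, 76, 36, 51, 38, 9, 29, 14, 35]
  76 > parent 64 at index 0, swap → [76, 64, 36, 51, 38, 9, 29, 14, 35]
insert 107:
  append 107 at index 9 → [76, 64, 36, 51, 38, 9, 29, 14, 35, 107]
  107 > parent 38 at index 4, swap → [76, 64, 36, 51, 107, 9, 29, 14, 35, 38]
  107 > parent 64 at index 1, swap → [76, 107, 36, 51, 64, 9, 29, 14, 35, 38]
  107 > parent 76 at index 0, swap → [107, 76, 36, 51, 64, 9, 29, 14, 35, 38]
insert 103:
  append 103 at index 10 → [107, 76, 36, 51, 64, 9, 29, 14, 35, 38, 103]
  103 > parent 64 at index 4, swap → [107, 76, 36, 51, 103, 9, 29, 14, 35, 38, 64]
  103 > parent 76 at index 1, swap → [107, 103, 36, 51, 76, 9, 29, 14, 35, 38, 64]
extract-max → returns 107:
  remove root 107; move last element 64 to root → [64, 103, 36, 51, 76, 9, 29, 14, 35, 38]
  64 vs larger child 103 at index 1, swap → [103, 64, 36, 51, 76, 9, 29, 14, 35, 38]
  64 vs larger child 76 at index 4, swap → [103, 76, 36, 51, 64, 9, 29, 14, 35, 38]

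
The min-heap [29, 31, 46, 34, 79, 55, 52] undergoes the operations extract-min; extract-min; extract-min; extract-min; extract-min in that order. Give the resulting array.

extract-min → returns 29:
  remove root 29; move last element 52 to root → [52, 31, 46, 34, 79, 55]
  52 vs smaller child 31 at index 1, swap → [31, 52, 46, 34, 79, 55]
  52 vs smaller child 34 at index 3, swap → [31, 34, 46, 52, 79, 55]
extract-min → returns 31:
  remove root 31; move last element 55 to root → [55, 34, 46, 52, 79]
  55 vs smaller child 34 at index 1, swap → [34, 55, 46, 52, 79]
  55 vs smaller child 52 at index 3, swap → [34, 52, 46, 55, 79]
extract-min → returns 34:
  remove root 34; move last element 79 to root → [79, 52, 46, 55]
  79 vs smaller child 46 at index 2, swap → [46, 52, 79, 55]
extract-min → returns 46:
  remove root 46; move last element 55 to root → [55, 52, 79]
  55 vs smaller child 52 at index 1, swap → [52, 55, 79]
extract-min → returns 52:
  remove root 52; move last element 79 to root → [79, 55]
  79 vs only child 55 at index 1, swap → [55, 79]

[55, 79]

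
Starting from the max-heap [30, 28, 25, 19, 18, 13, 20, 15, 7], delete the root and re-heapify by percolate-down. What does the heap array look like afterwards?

[28, 19, 25, 15, 18, 13, 20, 7]

remove root 30; move last element 7 to root → [7, 28, 25, 19, 18, 13, 20, 15]
7 vs larger child 28 at index 1, swap → [28, 7, 25, 19, 18, 13, 20, 15]
7 vs larger child 19 at index 3, swap → [28, 19, 25, 7, 18, 13, 20, 15]
7 vs only child 15 at index 7, swap → [28, 19, 25, 15, 18, 13, 20, 7]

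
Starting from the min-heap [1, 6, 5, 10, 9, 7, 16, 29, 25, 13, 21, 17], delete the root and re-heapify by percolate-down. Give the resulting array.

remove root 1; move last element 17 to root → [17, 6, 5, 10, 9, 7, 16, 29, 25, 13, 21]
17 vs smaller child 5 at index 2, swap → [5, 6, 17, 10, 9, 7, 16, 29, 25, 13, 21]
17 vs smaller child 7 at index 5, swap → [5, 6, 7, 10, 9, 17, 16, 29, 25, 13, 21]

[5, 6, 7, 10, 9, 17, 16, 29, 25, 13, 21]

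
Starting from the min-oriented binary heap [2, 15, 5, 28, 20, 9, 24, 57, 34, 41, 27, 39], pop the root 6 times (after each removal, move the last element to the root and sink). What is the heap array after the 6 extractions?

[27, 28, 39, 34, 41, 57]

extract-min #1 returns 2:
  remove root 2; move last element 39 to root → [39, 15, 5, 28, 20, 9, 24, 57, 34, 41, 27]
  39 vs smaller child 5 at index 2, swap → [5, 15, 39, 28, 20, 9, 24, 57, 34, 41, 27]
  39 vs smaller child 9 at index 5, swap → [5, 15, 9, 28, 20, 39, 24, 57, 34, 41, 27]
extract-min #2 returns 5:
  remove root 5; move last element 27 to root → [27, 15, 9, 28, 20, 39, 24, 57, 34, 41]
  27 vs smaller child 9 at index 2, swap → [9, 15, 27, 28, 20, 39, 24, 57, 34, 41]
  27 vs smaller child 24 at index 6, swap → [9, 15, 24, 28, 20, 39, 27, 57, 34, 41]
extract-min #3 returns 9:
  remove root 9; move last element 41 to root → [41, 15, 24, 28, 20, 39, 27, 57, 34]
  41 vs smaller child 15 at index 1, swap → [15, 41, 24, 28, 20, 39, 27, 57, 34]
  41 vs smaller child 20 at index 4, swap → [15, 20, 24, 28, 41, 39, 27, 57, 34]
extract-min #4 returns 15:
  remove root 15; move last element 34 to root → [34, 20, 24, 28, 41, 39, 27, 57]
  34 vs smaller child 20 at index 1, swap → [20, 34, 24, 28, 41, 39, 27, 57]
  34 vs smaller child 28 at index 3, swap → [20, 28, 24, 34, 41, 39, 27, 57]
extract-min #5 returns 20:
  remove root 20; move last element 57 to root → [57, 28, 24, 34, 41, 39, 27]
  57 vs smaller child 24 at index 2, swap → [24, 28, 57, 34, 41, 39, 27]
  57 vs smaller child 27 at index 6, swap → [24, 28, 27, 34, 41, 39, 57]
extract-min #6 returns 24:
  remove root 24; move last element 57 to root → [57, 28, 27, 34, 41, 39]
  57 vs smaller child 27 at index 2, swap → [27, 28, 57, 34, 41, 39]
  57 vs only child 39 at index 5, swap → [27, 28, 39, 34, 41, 57]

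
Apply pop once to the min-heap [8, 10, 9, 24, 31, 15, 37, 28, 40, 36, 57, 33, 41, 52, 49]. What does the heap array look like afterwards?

[9, 10, 15, 24, 31, 33, 37, 28, 40, 36, 57, 49, 41, 52]

remove root 8; move last element 49 to root → [49, 10, 9, 24, 31, 15, 37, 28, 40, 36, 57, 33, 41, 52]
49 vs smaller child 9 at index 2, swap → [9, 10, 49, 24, 31, 15, 37, 28, 40, 36, 57, 33, 41, 52]
49 vs smaller child 15 at index 5, swap → [9, 10, 15, 24, 31, 49, 37, 28, 40, 36, 57, 33, 41, 52]
49 vs smaller child 33 at index 11, swap → [9, 10, 15, 24, 31, 33, 37, 28, 40, 36, 57, 49, 41, 52]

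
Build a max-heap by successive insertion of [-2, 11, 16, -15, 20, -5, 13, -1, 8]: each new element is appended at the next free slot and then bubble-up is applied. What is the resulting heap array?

[20, 16, 13, 8, -2, -5, 11, -15, -1]

Insert -2:
  append -2 at index 0 → [-2] (no swap needed)
Insert 11:
  append 11 at index 1 → [-2, 11]
  11 > parent -2 at index 0, swap → [11, -2]
Insert 16:
  append 16 at index 2 → [11, -2, 16]
  16 > parent 11 at index 0, swap → [16, -2, 11]
Insert -15:
  append -15 at index 3 → [16, -2, 11, -15] (no swap needed)
Insert 20:
  append 20 at index 4 → [16, -2, 11, -15, 20]
  20 > parent -2 at index 1, swap → [16, 20, 11, -15, -2]
  20 > parent 16 at index 0, swap → [20, 16, 11, -15, -2]
Insert -5:
  append -5 at index 5 → [20, 16, 11, -15, -2, -5] (no swap needed)
Insert 13:
  append 13 at index 6 → [20, 16, 11, -15, -2, -5, 13]
  13 > parent 11 at index 2, swap → [20, 16, 13, -15, -2, -5, 11]
Insert -1:
  append -1 at index 7 → [20, 16, 13, -15, -2, -5, 11, -1]
  -1 > parent -15 at index 3, swap → [20, 16, 13, -1, -2, -5, 11, -15]
Insert 8:
  append 8 at index 8 → [20, 16, 13, -1, -2, -5, 11, -15, 8]
  8 > parent -1 at index 3, swap → [20, 16, 13, 8, -2, -5, 11, -15, -1]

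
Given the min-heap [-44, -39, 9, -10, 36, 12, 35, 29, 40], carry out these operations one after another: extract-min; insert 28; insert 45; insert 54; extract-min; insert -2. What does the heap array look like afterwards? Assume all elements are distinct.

[-10, -2, 9, 29, 28, 12, 35, 40, 54, 45, 36]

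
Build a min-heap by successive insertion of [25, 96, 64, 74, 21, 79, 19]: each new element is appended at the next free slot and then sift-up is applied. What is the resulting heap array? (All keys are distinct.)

[19, 25, 21, 96, 74, 79, 64]

Insert 25:
  append 25 at index 0 → [25] (no swap needed)
Insert 96:
  append 96 at index 1 → [25, 96] (no swap needed)
Insert 64:
  append 64 at index 2 → [25, 96, 64] (no swap needed)
Insert 74:
  append 74 at index 3 → [25, 96, 64, 74]
  74 < parent 96 at index 1, swap → [25, 74, 64, 96]
Insert 21:
  append 21 at index 4 → [25, 74, 64, 96, 21]
  21 < parent 74 at index 1, swap → [25, 21, 64, 96, 74]
  21 < parent 25 at index 0, swap → [21, 25, 64, 96, 74]
Insert 79:
  append 79 at index 5 → [21, 25, 64, 96, 74, 79] (no swap needed)
Insert 19:
  append 19 at index 6 → [21, 25, 64, 96, 74, 79, 19]
  19 < parent 64 at index 2, swap → [21, 25, 19, 96, 74, 79, 64]
  19 < parent 21 at index 0, swap → [19, 25, 21, 96, 74, 79, 64]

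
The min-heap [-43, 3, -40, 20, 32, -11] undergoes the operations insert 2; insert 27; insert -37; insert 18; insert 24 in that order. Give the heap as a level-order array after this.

insert 2:
  append 2 at index 6 → [-43, 3, -40, 20, 32, -11, 2] (no swap needed)
insert 27:
  append 27 at index 7 → [-43, 3, -40, 20, 32, -11, 2, 27] (no swap needed)
insert -37:
  append -37 at index 8 → [-43, 3, -40, 20, 32, -11, 2, 27, -37]
  -37 < parent 20 at index 3, swap → [-43, 3, -40, -37, 32, -11, 2, 27, 20]
  -37 < parent 3 at index 1, swap → [-43, -37, -40, 3, 32, -11, 2, 27, 20]
insert 18:
  append 18 at index 9 → [-43, -37, -40, 3, 32, -11, 2, 27, 20, 18]
  18 < parent 32 at index 4, swap → [-43, -37, -40, 3, 18, -11, 2, 27, 20, 32]
insert 24:
  append 24 at index 10 → [-43, -37, -40, 3, 18, -11, 2, 27, 20, 32, 24] (no swap needed)

[-43, -37, -40, 3, 18, -11, 2, 27, 20, 32, 24]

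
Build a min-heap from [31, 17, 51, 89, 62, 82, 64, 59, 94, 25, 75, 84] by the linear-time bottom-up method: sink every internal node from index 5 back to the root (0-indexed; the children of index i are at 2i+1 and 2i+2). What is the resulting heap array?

[17, 25, 51, 59, 31, 82, 64, 89, 94, 62, 75, 84]

sift down from index 5: already satisfies heap property
sift down from index 4:
  62 vs smaller child 25 at index 9, swap → [31, 17, 51, 89, 25, 82, 64, 59, 94, 62, 75, 84]
sift down from index 3:
  89 vs smaller child 59 at index 7, swap → [31, 17, 51, 59, 25, 82, 64, 89, 94, 62, 75, 84]
sift down from index 2: already satisfies heap property
sift down from index 1: already satisfies heap property
sift down from index 0:
  31 vs smaller child 17 at index 1, swap → [17, 31, 51, 59, 25, 82, 64, 89, 94, 62, 75, 84]
  31 vs smaller child 25 at index 4, swap → [17, 25, 51, 59, 31, 82, 64, 89, 94, 62, 75, 84]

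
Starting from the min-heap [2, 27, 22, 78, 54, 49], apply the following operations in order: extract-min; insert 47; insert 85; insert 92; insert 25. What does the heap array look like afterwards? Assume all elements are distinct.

extract-min → returns 2:
  remove root 2; move last element 49 to root → [49, 27, 22, 78, 54]
  49 vs smaller child 22 at index 2, swap → [22, 27, 49, 78, 54]
insert 47:
  append 47 at index 5 → [22, 27, 49, 78, 54, 47]
  47 < parent 49 at index 2, swap → [22, 27, 47, 78, 54, 49]
insert 85:
  append 85 at index 6 → [22, 27, 47, 78, 54, 49, 85] (no swap needed)
insert 92:
  append 92 at index 7 → [22, 27, 47, 78, 54, 49, 85, 92] (no swap needed)
insert 25:
  append 25 at index 8 → [22, 27, 47, 78, 54, 49, 85, 92, 25]
  25 < parent 78 at index 3, swap → [22, 27, 47, 25, 54, 49, 85, 92, 78]
  25 < parent 27 at index 1, swap → [22, 25, 47, 27, 54, 49, 85, 92, 78]

[22, 25, 47, 27, 54, 49, 85, 92, 78]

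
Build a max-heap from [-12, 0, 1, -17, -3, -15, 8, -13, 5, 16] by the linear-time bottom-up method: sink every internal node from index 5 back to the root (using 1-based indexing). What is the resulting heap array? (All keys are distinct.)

sift down from index 5:
  -3 vs only child 16 at index 10, swap → [-12, 0, 1, -17, 16, -15, 8, -13, 5, -3]
sift down from index 4:
  -17 vs larger child 5 at index 9, swap → [-12, 0, 1, 5, 16, -15, 8, -13, -17, -3]
sift down from index 3:
  1 vs larger child 8 at index 7, swap → [-12, 0, 8, 5, 16, -15, 1, -13, -17, -3]
sift down from index 2:
  0 vs larger child 16 at index 5, swap → [-12, 16, 8, 5, 0, -15, 1, -13, -17, -3]
sift down from index 1:
  -12 vs larger child 16 at index 2, swap → [16, -12, 8, 5, 0, -15, 1, -13, -17, -3]
  -12 vs larger child 5 at index 4, swap → [16, 5, 8, -12, 0, -15, 1, -13, -17, -3]

[16, 5, 8, -12, 0, -15, 1, -13, -17, -3]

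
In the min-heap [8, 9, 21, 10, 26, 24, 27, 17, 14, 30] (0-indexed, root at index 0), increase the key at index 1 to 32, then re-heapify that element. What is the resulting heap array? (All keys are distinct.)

[8, 10, 21, 14, 26, 24, 27, 17, 32, 30]

set index 1 from 9 to 32 → [8, 32, 21, 10, 26, 24, 27, 17, 14, 30]
32 vs smaller child 10 at index 3, swap → [8, 10, 21, 32, 26, 24, 27, 17, 14, 30]
32 vs smaller child 14 at index 8, swap → [8, 10, 21, 14, 26, 24, 27, 17, 32, 30]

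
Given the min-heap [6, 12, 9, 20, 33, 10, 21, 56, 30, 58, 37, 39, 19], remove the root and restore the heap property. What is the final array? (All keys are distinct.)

[9, 12, 10, 20, 33, 19, 21, 56, 30, 58, 37, 39]

remove root 6; move last element 19 to root → [19, 12, 9, 20, 33, 10, 21, 56, 30, 58, 37, 39]
19 vs smaller child 9 at index 2, swap → [9, 12, 19, 20, 33, 10, 21, 56, 30, 58, 37, 39]
19 vs smaller child 10 at index 5, swap → [9, 12, 10, 20, 33, 19, 21, 56, 30, 58, 37, 39]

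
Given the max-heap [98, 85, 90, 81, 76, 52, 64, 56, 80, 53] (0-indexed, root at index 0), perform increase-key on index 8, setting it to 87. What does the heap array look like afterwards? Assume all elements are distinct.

set index 8 from 80 to 87 → [98, 85, 90, 81, 76, 52, 64, 56, 87, 53]
87 > parent 81 at index 3, swap → [98, 85, 90, 87, 76, 52, 64, 56, 81, 53]
87 > parent 85 at index 1, swap → [98, 87, 90, 85, 76, 52, 64, 56, 81, 53]

[98, 87, 90, 85, 76, 52, 64, 56, 81, 53]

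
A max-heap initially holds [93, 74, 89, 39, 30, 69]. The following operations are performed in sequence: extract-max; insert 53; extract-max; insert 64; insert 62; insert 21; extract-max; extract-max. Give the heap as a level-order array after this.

extract-max → returns 93:
  remove root 93; move last element 69 to root → [69, 74, 89, 39, 30]
  69 vs larger child 89 at index 2, swap → [89, 74, 69, 39, 30]
insert 53:
  append 53 at index 5 → [89, 74, 69, 39, 30, 53] (no swap needed)
extract-max → returns 89:
  remove root 89; move last element 53 to root → [53, 74, 69, 39, 30]
  53 vs larger child 74 at index 1, swap → [74, 53, 69, 39, 30]
insert 64:
  append 64 at index 5 → [74, 53, 69, 39, 30, 64] (no swap needed)
insert 62:
  append 62 at index 6 → [74, 53, 69, 39, 30, 64, 62] (no swap needed)
insert 21:
  append 21 at index 7 → [74, 53, 69, 39, 30, 64, 62, 21] (no swap needed)
extract-max → returns 74:
  remove root 74; move last element 21 to root → [21, 53, 69, 39, 30, 64, 62]
  21 vs larger child 69 at index 2, swap → [69, 53, 21, 39, 30, 64, 62]
  21 vs larger child 64 at index 5, swap → [69, 53, 64, 39, 30, 21, 62]
extract-max → returns 69:
  remove root 69; move last element 62 to root → [62, 53, 64, 39, 30, 21]
  62 vs larger child 64 at index 2, swap → [64, 53, 62, 39, 30, 21]

[64, 53, 62, 39, 30, 21]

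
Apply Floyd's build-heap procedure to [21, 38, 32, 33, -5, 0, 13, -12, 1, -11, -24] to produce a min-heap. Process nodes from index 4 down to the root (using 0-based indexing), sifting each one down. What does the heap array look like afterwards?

[-24, -12, 0, 1, -11, 32, 13, 33, 21, 38, -5]

sift down from index 4:
  -5 vs smaller child -24 at index 10, swap → [21, 38, 32, 33, -24, 0, 13, -12, 1, -11, -5]
sift down from index 3:
  33 vs smaller child -12 at index 7, swap → [21, 38, 32, -12, -24, 0, 13, 33, 1, -11, -5]
sift down from index 2:
  32 vs smaller child 0 at index 5, swap → [21, 38, 0, -12, -24, 32, 13, 33, 1, -11, -5]
sift down from index 1:
  38 vs smaller child -24 at index 4, swap → [21, -24, 0, -12, 38, 32, 13, 33, 1, -11, -5]
  38 vs smaller child -11 at index 9, swap → [21, -24, 0, -12, -11, 32, 13, 33, 1, 38, -5]
sift down from index 0:
  21 vs smaller child -24 at index 1, swap → [-24, 21, 0, -12, -11, 32, 13, 33, 1, 38, -5]
  21 vs smaller child -12 at index 3, swap → [-24, -12, 0, 21, -11, 32, 13, 33, 1, 38, -5]
  21 vs smaller child 1 at index 8, swap → [-24, -12, 0, 1, -11, 32, 13, 33, 21, 38, -5]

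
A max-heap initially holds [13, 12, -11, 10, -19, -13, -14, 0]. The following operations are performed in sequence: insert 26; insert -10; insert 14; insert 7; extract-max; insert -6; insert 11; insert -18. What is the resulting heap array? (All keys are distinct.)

insert 26:
  append 26 at index 8 → [13, 12, -11, 10, -19, -13, -14, 0, 26]
  26 > parent 10 at index 3, swap → [13, 12, -11, 26, -19, -13, -14, 0, 10]
  26 > parent 12 at index 1, swap → [13, 26, -11, 12, -19, -13, -14, 0, 10]
  26 > parent 13 at index 0, swap → [26, 13, -11, 12, -19, -13, -14, 0, 10]
insert -10:
  append -10 at index 9 → [26, 13, -11, 12, -19, -13, -14, 0, 10, -10]
  -10 > parent -19 at index 4, swap → [26, 13, -11, 12, -10, -13, -14, 0, 10, -19]
insert 14:
  append 14 at index 10 → [26, 13, -11, 12, -10, -13, -14, 0, 10, -19, 14]
  14 > parent -10 at index 4, swap → [26, 13, -11, 12, 14, -13, -14, 0, 10, -19, -10]
  14 > parent 13 at index 1, swap → [26, 14, -11, 12, 13, -13, -14, 0, 10, -19, -10]
insert 7:
  append 7 at index 11 → [26, 14, -11, 12, 13, -13, -14, 0, 10, -19, -10, 7]
  7 > parent -13 at index 5, swap → [26, 14, -11, 12, 13, 7, -14, 0, 10, -19, -10, -13]
  7 > parent -11 at index 2, swap → [26, 14, 7, 12, 13, -11, -14, 0, 10, -19, -10, -13]
extract-max → returns 26:
  remove root 26; move last element -13 to root → [-13, 14, 7, 12, 13, -11, -14, 0, 10, -19, -10]
  -13 vs larger child 14 at index 1, swap → [14, -13, 7, 12, 13, -11, -14, 0, 10, -19, -10]
  -13 vs larger child 13 at index 4, swap → [14, 13, 7, 12, -13, -11, -14, 0, 10, -19, -10]
  -13 vs larger child -10 at index 10, swap → [14, 13, 7, 12, -10, -11, -14, 0, 10, -19, -13]
insert -6:
  append -6 at index 11 → [14, 13, 7, 12, -10, -11, -14, 0, 10, -19, -13, -6]
  -6 > parent -11 at index 5, swap → [14, 13, 7, 12, -10, -6, -14, 0, 10, -19, -13, -11]
insert 11:
  append 11 at index 12 → [14, 13, 7, 12, -10, -6, -14, 0, 10, -19, -13, -11, 11]
  11 > parent -6 at index 5, swap → [14, 13, 7, 12, -10, 11, -14, 0, 10, -19, -13, -11, -6]
  11 > parent 7 at index 2, swap → [14, 13, 11, 12, -10, 7, -14, 0, 10, -19, -13, -11, -6]
insert -18:
  append -18 at index 13 → [14, 13, 11, 12, -10, 7, -14, 0, 10, -19, -13, -11, -6, -18] (no swap needed)

[14, 13, 11, 12, -10, 7, -14, 0, 10, -19, -13, -11, -6, -18]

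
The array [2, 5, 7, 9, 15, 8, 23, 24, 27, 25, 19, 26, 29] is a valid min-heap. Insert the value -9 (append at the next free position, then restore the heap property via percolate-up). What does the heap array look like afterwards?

[-9, 5, 2, 9, 15, 8, 7, 24, 27, 25, 19, 26, 29, 23]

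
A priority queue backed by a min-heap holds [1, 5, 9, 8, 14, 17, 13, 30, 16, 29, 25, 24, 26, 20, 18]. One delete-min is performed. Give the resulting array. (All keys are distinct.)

[5, 8, 9, 16, 14, 17, 13, 30, 18, 29, 25, 24, 26, 20]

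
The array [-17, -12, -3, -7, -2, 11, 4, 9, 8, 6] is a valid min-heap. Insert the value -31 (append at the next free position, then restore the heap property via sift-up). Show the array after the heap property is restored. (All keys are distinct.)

append -31 at index 10 → [-17, -12, -3, -7, -2, 11, 4, 9, 8, 6, -31]
-31 < parent -2 at index 4, swap → [-17, -12, -3, -7, -31, 11, 4, 9, 8, 6, -2]
-31 < parent -12 at index 1, swap → [-17, -31, -3, -7, -12, 11, 4, 9, 8, 6, -2]
-31 < parent -17 at index 0, swap → [-31, -17, -3, -7, -12, 11, 4, 9, 8, 6, -2]

[-31, -17, -3, -7, -12, 11, 4, 9, 8, 6, -2]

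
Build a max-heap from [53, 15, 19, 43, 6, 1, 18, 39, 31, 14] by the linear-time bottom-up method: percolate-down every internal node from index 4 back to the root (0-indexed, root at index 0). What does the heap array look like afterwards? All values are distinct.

sift down from index 4:
  6 vs only child 14 at index 9, swap → [53, 15, 19, 43, 14, 1, 18, 39, 31, 6]
sift down from index 3: already satisfies heap property
sift down from index 2: already satisfies heap property
sift down from index 1:
  15 vs larger child 43 at index 3, swap → [53, 43, 19, 15, 14, 1, 18, 39, 31, 6]
  15 vs larger child 39 at index 7, swap → [53, 43, 19, 39, 14, 1, 18, 15, 31, 6]
sift down from index 0: already satisfies heap property

[53, 43, 19, 39, 14, 1, 18, 15, 31, 6]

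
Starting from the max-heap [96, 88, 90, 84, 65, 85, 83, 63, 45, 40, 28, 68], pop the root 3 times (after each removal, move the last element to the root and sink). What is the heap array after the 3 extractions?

[85, 84, 83, 63, 65, 68, 40, 28, 45]

extract-max #1 returns 96:
  remove root 96; move last element 68 to root → [68, 88, 90, 84, 65, 85, 83, 63, 45, 40, 28]
  68 vs larger child 90 at index 2, swap → [90, 88, 68, 84, 65, 85, 83, 63, 45, 40, 28]
  68 vs larger child 85 at index 5, swap → [90, 88, 85, 84, 65, 68, 83, 63, 45, 40, 28]
extract-max #2 returns 90:
  remove root 90; move last element 28 to root → [28, 88, 85, 84, 65, 68, 83, 63, 45, 40]
  28 vs larger child 88 at index 1, swap → [88, 28, 85, 84, 65, 68, 83, 63, 45, 40]
  28 vs larger child 84 at index 3, swap → [88, 84, 85, 28, 65, 68, 83, 63, 45, 40]
  28 vs larger child 63 at index 7, swap → [88, 84, 85, 63, 65, 68, 83, 28, 45, 40]
extract-max #3 returns 88:
  remove root 88; move last element 40 to root → [40, 84, 85, 63, 65, 68, 83, 28, 45]
  40 vs larger child 85 at index 2, swap → [85, 84, 40, 63, 65, 68, 83, 28, 45]
  40 vs larger child 83 at index 6, swap → [85, 84, 83, 63, 65, 68, 40, 28, 45]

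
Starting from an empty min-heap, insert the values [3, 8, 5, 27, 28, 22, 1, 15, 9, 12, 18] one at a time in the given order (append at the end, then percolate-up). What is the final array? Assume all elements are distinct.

Insert 3:
  append 3 at index 0 → [3] (no swap needed)
Insert 8:
  append 8 at index 1 → [3, 8] (no swap needed)
Insert 5:
  append 5 at index 2 → [3, 8, 5] (no swap needed)
Insert 27:
  append 27 at index 3 → [3, 8, 5, 27] (no swap needed)
Insert 28:
  append 28 at index 4 → [3, 8, 5, 27, 28] (no swap needed)
Insert 22:
  append 22 at index 5 → [3, 8, 5, 27, 28, 22] (no swap needed)
Insert 1:
  append 1 at index 6 → [3, 8, 5, 27, 28, 22, 1]
  1 < parent 5 at index 2, swap → [3, 8, 1, 27, 28, 22, 5]
  1 < parent 3 at index 0, swap → [1, 8, 3, 27, 28, 22, 5]
Insert 15:
  append 15 at index 7 → [1, 8, 3, 27, 28, 22, 5, 15]
  15 < parent 27 at index 3, swap → [1, 8, 3, 15, 28, 22, 5, 27]
Insert 9:
  append 9 at index 8 → [1, 8, 3, 15, 28, 22, 5, 27, 9]
  9 < parent 15 at index 3, swap → [1, 8, 3, 9, 28, 22, 5, 27, 15]
Insert 12:
  append 12 at index 9 → [1, 8, 3, 9, 28, 22, 5, 27, 15, 12]
  12 < parent 28 at index 4, swap → [1, 8, 3, 9, 12, 22, 5, 27, 15, 28]
Insert 18:
  append 18 at index 10 → [1, 8, 3, 9, 12, 22, 5, 27, 15, 28, 18] (no swap needed)

[1, 8, 3, 9, 12, 22, 5, 27, 15, 28, 18]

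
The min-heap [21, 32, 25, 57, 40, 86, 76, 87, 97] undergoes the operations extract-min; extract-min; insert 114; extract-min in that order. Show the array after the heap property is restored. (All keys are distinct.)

[40, 57, 76, 114, 87, 86, 97]

extract-min → returns 21:
  remove root 21; move last element 97 to root → [97, 32, 25, 57, 40, 86, 76, 87]
  97 vs smaller child 25 at index 2, swap → [25, 32, 97, 57, 40, 86, 76, 87]
  97 vs smaller child 76 at index 6, swap → [25, 32, 76, 57, 40, 86, 97, 87]
extract-min → returns 25:
  remove root 25; move last element 87 to root → [87, 32, 76, 57, 40, 86, 97]
  87 vs smaller child 32 at index 1, swap → [32, 87, 76, 57, 40, 86, 97]
  87 vs smaller child 40 at index 4, swap → [32, 40, 76, 57, 87, 86, 97]
insert 114:
  append 114 at index 7 → [32, 40, 76, 57, 87, 86, 97, 114] (no swap needed)
extract-min → returns 32:
  remove root 32; move last element 114 to root → [114, 40, 76, 57, 87, 86, 97]
  114 vs smaller child 40 at index 1, swap → [40, 114, 76, 57, 87, 86, 97]
  114 vs smaller child 57 at index 3, swap → [40, 57, 76, 114, 87, 86, 97]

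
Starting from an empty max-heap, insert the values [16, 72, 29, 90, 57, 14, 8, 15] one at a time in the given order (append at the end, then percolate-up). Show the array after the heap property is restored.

Insert 16:
  append 16 at index 0 → [16] (no swap needed)
Insert 72:
  append 72 at index 1 → [16, 72]
  72 > parent 16 at index 0, swap → [72, 16]
Insert 29:
  append 29 at index 2 → [72, 16, 29] (no swap needed)
Insert 90:
  append 90 at index 3 → [72, 16, 29, 90]
  90 > parent 16 at index 1, swap → [72, 90, 29, 16]
  90 > parent 72 at index 0, swap → [90, 72, 29, 16]
Insert 57:
  append 57 at index 4 → [90, 72, 29, 16, 57] (no swap needed)
Insert 14:
  append 14 at index 5 → [90, 72, 29, 16, 57, 14] (no swap needed)
Insert 8:
  append 8 at index 6 → [90, 72, 29, 16, 57, 14, 8] (no swap needed)
Insert 15:
  append 15 at index 7 → [90, 72, 29, 16, 57, 14, 8, 15] (no swap needed)

[90, 72, 29, 16, 57, 14, 8, 15]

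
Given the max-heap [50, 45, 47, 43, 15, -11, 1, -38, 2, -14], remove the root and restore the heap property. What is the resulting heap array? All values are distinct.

[47, 45, 1, 43, 15, -11, -14, -38, 2]

remove root 50; move last element -14 to root → [-14, 45, 47, 43, 15, -11, 1, -38, 2]
-14 vs larger child 47 at index 2, swap → [47, 45, -14, 43, 15, -11, 1, -38, 2]
-14 vs larger child 1 at index 6, swap → [47, 45, 1, 43, 15, -11, -14, -38, 2]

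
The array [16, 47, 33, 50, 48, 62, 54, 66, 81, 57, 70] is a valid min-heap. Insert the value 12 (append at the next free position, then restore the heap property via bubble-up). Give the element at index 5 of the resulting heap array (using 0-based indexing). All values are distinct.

33

append 12 at index 11 → [16, 47, 33, 50, 48, 62, 54, 66, 81, 57, 70, 12]
12 < parent 62 at index 5, swap → [16, 47, 33, 50, 48, 12, 54, 66, 81, 57, 70, 62]
12 < parent 33 at index 2, swap → [16, 47, 12, 50, 48, 33, 54, 66, 81, 57, 70, 62]
12 < parent 16 at index 0, swap → [12, 47, 16, 50, 48, 33, 54, 66, 81, 57, 70, 62]
resulting array: [12, 47, 16, 50, 48, 33, 54, 66, 81, 57, 70, 62]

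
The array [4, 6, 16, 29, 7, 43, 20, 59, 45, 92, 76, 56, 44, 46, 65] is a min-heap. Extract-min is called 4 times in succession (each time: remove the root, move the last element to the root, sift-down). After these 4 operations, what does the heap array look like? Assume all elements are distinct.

[20, 29, 43, 45, 65, 56, 44, 59, 46, 92, 76]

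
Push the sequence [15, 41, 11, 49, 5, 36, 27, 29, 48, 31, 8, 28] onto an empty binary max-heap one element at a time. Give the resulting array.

[49, 48, 36, 41, 31, 28, 27, 15, 29, 5, 8, 11]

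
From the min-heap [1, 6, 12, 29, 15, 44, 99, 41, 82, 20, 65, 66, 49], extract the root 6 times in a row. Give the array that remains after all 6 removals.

extract-min #1 returns 1:
  remove root 1; move last element 49 to root → [49, 6, 12, 29, 15, 44, 99, 41, 82, 20, 65, 66]
  49 vs smaller child 6 at index 1, swap → [6, 49, 12, 29, 15, 44, 99, 41, 82, 20, 65, 66]
  49 vs smaller child 15 at index 4, swap → [6, 15, 12, 29, 49, 44, 99, 41, 82, 20, 65, 66]
  49 vs smaller child 20 at index 9, swap → [6, 15, 12, 29, 20, 44, 99, 41, 82, 49, 65, 66]
extract-min #2 returns 6:
  remove root 6; move last element 66 to root → [66, 15, 12, 29, 20, 44, 99, 41, 82, 49, 65]
  66 vs smaller child 12 at index 2, swap → [12, 15, 66, 29, 20, 44, 99, 41, 82, 49, 65]
  66 vs smaller child 44 at index 5, swap → [12, 15, 44, 29, 20, 66, 99, 41, 82, 49, 65]
extract-min #3 returns 12:
  remove root 12; move last element 65 to root → [65, 15, 44, 29, 20, 66, 99, 41, 82, 49]
  65 vs smaller child 15 at index 1, swap → [15, 65, 44, 29, 20, 66, 99, 41, 82, 49]
  65 vs smaller child 20 at index 4, swap → [15, 20, 44, 29, 65, 66, 99, 41, 82, 49]
  65 vs only child 49 at index 9, swap → [15, 20, 44, 29, 49, 66, 99, 41, 82, 65]
extract-min #4 returns 15:
  remove root 15; move last element 65 to root → [65, 20, 44, 29, 49, 66, 99, 41, 82]
  65 vs smaller child 20 at index 1, swap → [20, 65, 44, 29, 49, 66, 99, 41, 82]
  65 vs smaller child 29 at index 3, swap → [20, 29, 44, 65, 49, 66, 99, 41, 82]
  65 vs smaller child 41 at index 7, swap → [20, 29, 44, 41, 49, 66, 99, 65, 82]
extract-min #5 returns 20:
  remove root 20; move last element 82 to root → [82, 29, 44, 41, 49, 66, 99, 65]
  82 vs smaller child 29 at index 1, swap → [29, 82, 44, 41, 49, 66, 99, 65]
  82 vs smaller child 41 at index 3, swap → [29, 41, 44, 82, 49, 66, 99, 65]
  82 vs only child 65 at index 7, swap → [29, 41, 44, 65, 49, 66, 99, 82]
extract-min #6 returns 29:
  remove root 29; move last element 82 to root → [82, 41, 44, 65, 49, 66, 99]
  82 vs smaller child 41 at index 1, swap → [41, 82, 44, 65, 49, 66, 99]
  82 vs smaller child 49 at index 4, swap → [41, 49, 44, 65, 82, 66, 99]

[41, 49, 44, 65, 82, 66, 99]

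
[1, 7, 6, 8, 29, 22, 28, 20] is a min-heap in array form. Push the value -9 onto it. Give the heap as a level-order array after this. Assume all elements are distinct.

[-9, 1, 6, 7, 29, 22, 28, 20, 8]

append -9 at index 8 → [1, 7, 6, 8, 29, 22, 28, 20, -9]
-9 < parent 8 at index 3, swap → [1, 7, 6, -9, 29, 22, 28, 20, 8]
-9 < parent 7 at index 1, swap → [1, -9, 6, 7, 29, 22, 28, 20, 8]
-9 < parent 1 at index 0, swap → [-9, 1, 6, 7, 29, 22, 28, 20, 8]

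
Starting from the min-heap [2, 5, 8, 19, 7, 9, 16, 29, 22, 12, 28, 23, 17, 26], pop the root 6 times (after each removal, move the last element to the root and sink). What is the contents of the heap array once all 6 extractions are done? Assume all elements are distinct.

extract-min #1 returns 2:
  remove root 2; move last element 26 to root → [26, 5, 8, 19, 7, 9, 16, 29, 22, 12, 28, 23, 17]
  26 vs smaller child 5 at index 1, swap → [5, 26, 8, 19, 7, 9, 16, 29, 22, 12, 28, 23, 17]
  26 vs smaller child 7 at index 4, swap → [5, 7, 8, 19, 26, 9, 16, 29, 22, 12, 28, 23, 17]
  26 vs smaller child 12 at index 9, swap → [5, 7, 8, 19, 12, 9, 16, 29, 22, 26, 28, 23, 17]
extract-min #2 returns 5:
  remove root 5; move last element 17 to root → [17, 7, 8, 19, 12, 9, 16, 29, 22, 26, 28, 23]
  17 vs smaller child 7 at index 1, swap → [7, 17, 8, 19, 12, 9, 16, 29, 22, 26, 28, 23]
  17 vs smaller child 12 at index 4, swap → [7, 12, 8, 19, 17, 9, 16, 29, 22, 26, 28, 23]
extract-min #3 returns 7:
  remove root 7; move last element 23 to root → [23, 12, 8, 19, 17, 9, 16, 29, 22, 26, 28]
  23 vs smaller child 8 at index 2, swap → [8, 12, 23, 19, 17, 9, 16, 29, 22, 26, 28]
  23 vs smaller child 9 at index 5, swap → [8, 12, 9, 19, 17, 23, 16, 29, 22, 26, 28]
extract-min #4 returns 8:
  remove root 8; move last element 28 to root → [28, 12, 9, 19, 17, 23, 16, 29, 22, 26]
  28 vs smaller child 9 at index 2, swap → [9, 12, 28, 19, 17, 23, 16, 29, 22, 26]
  28 vs smaller child 16 at index 6, swap → [9, 12, 16, 19, 17, 23, 28, 29, 22, 26]
extract-min #5 returns 9:
  remove root 9; move last element 26 to root → [26, 12, 16, 19, 17, 23, 28, 29, 22]
  26 vs smaller child 12 at index 1, swap → [12, 26, 16, 19, 17, 23, 28, 29, 22]
  26 vs smaller child 17 at index 4, swap → [12, 17, 16, 19, 26, 23, 28, 29, 22]
extract-min #6 returns 12:
  remove root 12; move last element 22 to root → [22, 17, 16, 19, 26, 23, 28, 29]
  22 vs smaller child 16 at index 2, swap → [16, 17, 22, 19, 26, 23, 28, 29]

[16, 17, 22, 19, 26, 23, 28, 29]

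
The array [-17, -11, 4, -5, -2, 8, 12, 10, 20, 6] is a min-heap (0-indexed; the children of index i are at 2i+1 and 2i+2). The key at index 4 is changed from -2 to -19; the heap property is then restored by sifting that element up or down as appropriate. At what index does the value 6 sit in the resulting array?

9

set index 4 from -2 to -19 → [-17, -11, 4, -5, -19, 8, 12, 10, 20, 6]
-19 < parent -11 at index 1, swap → [-17, -19, 4, -5, -11, 8, 12, 10, 20, 6]
-19 < parent -17 at index 0, swap → [-19, -17, 4, -5, -11, 8, 12, 10, 20, 6]
resulting array: [-19, -17, 4, -5, -11, 8, 12, 10, 20, 6]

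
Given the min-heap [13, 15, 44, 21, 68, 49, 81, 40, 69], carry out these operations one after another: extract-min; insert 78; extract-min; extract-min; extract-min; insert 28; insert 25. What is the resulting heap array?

extract-min → returns 13:
  remove root 13; move last element 69 to root → [69, 15, 44, 21, 68, 49, 81, 40]
  69 vs smaller child 15 at index 1, swap → [15, 69, 44, 21, 68, 49, 81, 40]
  69 vs smaller child 21 at index 3, swap → [15, 21, 44, 69, 68, 49, 81, 40]
  69 vs only child 40 at index 7, swap → [15, 21, 44, 40, 68, 49, 81, 69]
insert 78:
  append 78 at index 8 → [15, 21, 44, 40, 68, 49, 81, 69, 78] (no swap needed)
extract-min → returns 15:
  remove root 15; move last element 78 to root → [78, 21, 44, 40, 68, 49, 81, 69]
  78 vs smaller child 21 at index 1, swap → [21, 78, 44, 40, 68, 49, 81, 69]
  78 vs smaller child 40 at index 3, swap → [21, 40, 44, 78, 68, 49, 81, 69]
  78 vs only child 69 at index 7, swap → [21, 40, 44, 69, 68, 49, 81, 78]
extract-min → returns 21:
  remove root 21; move last element 78 to root → [78, 40, 44, 69, 68, 49, 81]
  78 vs smaller child 40 at index 1, swap → [40, 78, 44, 69, 68, 49, 81]
  78 vs smaller child 68 at index 4, swap → [40, 68, 44, 69, 78, 49, 81]
extract-min → returns 40:
  remove root 40; move last element 81 to root → [81, 68, 44, 69, 78, 49]
  81 vs smaller child 44 at index 2, swap → [44, 68, 81, 69, 78, 49]
  81 vs only child 49 at index 5, swap → [44, 68, 49, 69, 78, 81]
insert 28:
  append 28 at index 6 → [44, 68, 49, 69, 78, 81, 28]
  28 < parent 49 at index 2, swap → [44, 68, 28, 69, 78, 81, 49]
  28 < parent 44 at index 0, swap → [28, 68, 44, 69, 78, 81, 49]
insert 25:
  append 25 at index 7 → [28, 68, 44, 69, 78, 81, 49, 25]
  25 < parent 69 at index 3, swap → [28, 68, 44, 25, 78, 81, 49, 69]
  25 < parent 68 at index 1, swap → [28, 25, 44, 68, 78, 81, 49, 69]
  25 < parent 28 at index 0, swap → [25, 28, 44, 68, 78, 81, 49, 69]

[25, 28, 44, 68, 78, 81, 49, 69]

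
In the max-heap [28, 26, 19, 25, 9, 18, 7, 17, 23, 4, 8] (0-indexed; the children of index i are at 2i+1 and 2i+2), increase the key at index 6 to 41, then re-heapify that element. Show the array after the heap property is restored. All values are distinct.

set index 6 from 7 to 41 → [28, 26, 19, 25, 9, 18, 41, 17, 23, 4, 8]
41 > parent 19 at index 2, swap → [28, 26, 41, 25, 9, 18, 19, 17, 23, 4, 8]
41 > parent 28 at index 0, swap → [41, 26, 28, 25, 9, 18, 19, 17, 23, 4, 8]

[41, 26, 28, 25, 9, 18, 19, 17, 23, 4, 8]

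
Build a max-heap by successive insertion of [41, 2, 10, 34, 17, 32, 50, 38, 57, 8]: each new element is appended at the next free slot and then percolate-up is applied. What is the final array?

Insert 41:
  append 41 at index 0 → [41] (no swap needed)
Insert 2:
  append 2 at index 1 → [41, 2] (no swap needed)
Insert 10:
  append 10 at index 2 → [41, 2, 10] (no swap needed)
Insert 34:
  append 34 at index 3 → [41, 2, 10, 34]
  34 > parent 2 at index 1, swap → [41, 34, 10, 2]
Insert 17:
  append 17 at index 4 → [41, 34, 10, 2, 17] (no swap needed)
Insert 32:
  append 32 at index 5 → [41, 34, 10, 2, 17, 32]
  32 > parent 10 at index 2, swap → [41, 34, 32, 2, 17, 10]
Insert 50:
  append 50 at index 6 → [41, 34, 32, 2, 17, 10, 50]
  50 > parent 32 at index 2, swap → [41, 34, 50, 2, 17, 10, 32]
  50 > parent 41 at index 0, swap → [50, 34, 41, 2, 17, 10, 32]
Insert 38:
  append 38 at index 7 → [50, 34, 41, 2, 17, 10, 32, 38]
  38 > parent 2 at index 3, swap → [50, 34, 41, 38, 17, 10, 32, 2]
  38 > parent 34 at index 1, swap → [50, 38, 41, 34, 17, 10, 32, 2]
Insert 57:
  append 57 at index 8 → [50, 38, 41, 34, 17, 10, 32, 2, 57]
  57 > parent 34 at index 3, swap → [50, 38, 41, 57, 17, 10, 32, 2, 34]
  57 > parent 38 at index 1, swap → [50, 57, 41, 38, 17, 10, 32, 2, 34]
  57 > parent 50 at index 0, swap → [57, 50, 41, 38, 17, 10, 32, 2, 34]
Insert 8:
  append 8 at index 9 → [57, 50, 41, 38, 17, 10, 32, 2, 34, 8] (no swap needed)

[57, 50, 41, 38, 17, 10, 32, 2, 34, 8]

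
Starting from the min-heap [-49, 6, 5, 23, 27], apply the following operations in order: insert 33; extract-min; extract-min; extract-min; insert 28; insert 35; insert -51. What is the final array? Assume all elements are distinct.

[-51, 27, 23, 28, 35, 33]

insert 33:
  append 33 at index 5 → [-49, 6, 5, 23, 27, 33] (no swap needed)
extract-min → returns -49:
  remove root -49; move last element 33 to root → [33, 6, 5, 23, 27]
  33 vs smaller child 5 at index 2, swap → [5, 6, 33, 23, 27]
extract-min → returns 5:
  remove root 5; move last element 27 to root → [27, 6, 33, 23]
  27 vs smaller child 6 at index 1, swap → [6, 27, 33, 23]
  27 vs only child 23 at index 3, swap → [6, 23, 33, 27]
extract-min → returns 6:
  remove root 6; move last element 27 to root → [27, 23, 33]
  27 vs smaller child 23 at index 1, swap → [23, 27, 33]
insert 28:
  append 28 at index 3 → [23, 27, 33, 28] (no swap needed)
insert 35:
  append 35 at index 4 → [23, 27, 33, 28, 35] (no swap needed)
insert -51:
  append -51 at index 5 → [23, 27, 33, 28, 35, -51]
  -51 < parent 33 at index 2, swap → [23, 27, -51, 28, 35, 33]
  -51 < parent 23 at index 0, swap → [-51, 27, 23, 28, 35, 33]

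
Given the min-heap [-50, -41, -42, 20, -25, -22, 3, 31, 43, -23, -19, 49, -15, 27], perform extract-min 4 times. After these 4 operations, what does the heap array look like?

[-23, -19, -22, 20, 27, -15, 3, 31, 43, 49]

extract-min #1 returns -50:
  remove root -50; move last element 27 to root → [27, -41, -42, 20, -25, -22, 3, 31, 43, -23, -19, 49, -15]
  27 vs smaller child -42 at index 2, swap → [-42, -41, 27, 20, -25, -22, 3, 31, 43, -23, -19, 49, -15]
  27 vs smaller child -22 at index 5, swap → [-42, -41, -22, 20, -25, 27, 3, 31, 43, -23, -19, 49, -15]
  27 vs smaller child -15 at index 12, swap → [-42, -41, -22, 20, -25, -15, 3, 31, 43, -23, -19, 49, 27]
extract-min #2 returns -42:
  remove root -42; move last element 27 to root → [27, -41, -22, 20, -25, -15, 3, 31, 43, -23, -19, 49]
  27 vs smaller child -41 at index 1, swap → [-41, 27, -22, 20, -25, -15, 3, 31, 43, -23, -19, 49]
  27 vs smaller child -25 at index 4, swap → [-41, -25, -22, 20, 27, -15, 3, 31, 43, -23, -19, 49]
  27 vs smaller child -23 at index 9, swap → [-41, -25, -22, 20, -23, -15, 3, 31, 43, 27, -19, 49]
extract-min #3 returns -41:
  remove root -41; move last element 49 to root → [49, -25, -22, 20, -23, -15, 3, 31, 43, 27, -19]
  49 vs smaller child -25 at index 1, swap → [-25, 49, -22, 20, -23, -15, 3, 31, 43, 27, -19]
  49 vs smaller child -23 at index 4, swap → [-25, -23, -22, 20, 49, -15, 3, 31, 43, 27, -19]
  49 vs smaller child -19 at index 10, swap → [-25, -23, -22, 20, -19, -15, 3, 31, 43, 27, 49]
extract-min #4 returns -25:
  remove root -25; move last element 49 to root → [49, -23, -22, 20, -19, -15, 3, 31, 43, 27]
  49 vs smaller child -23 at index 1, swap → [-23, 49, -22, 20, -19, -15, 3, 31, 43, 27]
  49 vs smaller child -19 at index 4, swap → [-23, -19, -22, 20, 49, -15, 3, 31, 43, 27]
  49 vs only child 27 at index 9, swap → [-23, -19, -22, 20, 27, -15, 3, 31, 43, 49]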